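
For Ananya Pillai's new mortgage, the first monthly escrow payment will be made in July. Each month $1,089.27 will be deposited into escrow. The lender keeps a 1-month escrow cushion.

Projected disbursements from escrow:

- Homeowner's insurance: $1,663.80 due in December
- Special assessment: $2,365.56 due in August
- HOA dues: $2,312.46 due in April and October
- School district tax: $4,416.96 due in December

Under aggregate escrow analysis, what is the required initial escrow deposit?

Cushion = 1 × $1,089.27 = $1,089.27
Trial balance (start $0, +$1,089.27 each month, − disbursements):
  Jul: +$1,089.27 → $1,089.27
  Aug: +$1,089.27 − $2,365.56 → -$187.02
  Sep: +$1,089.27 → $902.25
  Oct: +$1,089.27 − $2,312.46 → -$320.94
  Nov: +$1,089.27 → $768.33
  Dec: +$1,089.27 − $6,080.76 → -$4,223.16
  Jan: +$1,089.27 → -$3,133.89
  Feb: +$1,089.27 → -$2,044.62
  Mar: +$1,089.27 → -$955.35
  Apr: +$1,089.27 − $2,312.46 → -$2,178.54
  May: +$1,089.27 → -$1,089.27
  Jun: +$1,089.27 → $0.00
Lowest trial balance = -$4,223.16 (Dec)
Initial deposit = cushion − low point = $1,089.27 − (-$4,223.16) = $5,312.43

$5,312.43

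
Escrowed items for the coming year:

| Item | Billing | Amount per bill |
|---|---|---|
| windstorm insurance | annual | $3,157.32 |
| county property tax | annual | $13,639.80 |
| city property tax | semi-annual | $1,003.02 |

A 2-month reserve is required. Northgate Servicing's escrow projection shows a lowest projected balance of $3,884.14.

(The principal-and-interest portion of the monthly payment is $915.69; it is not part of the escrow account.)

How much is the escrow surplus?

Windstorm insurance = $3,157.32
County property tax = $13,639.80
City property tax = $1,003.02 × 2 = $2,006.04
Annual escrow total = $3,157.32 + $13,639.80 + $2,006.04 = $18,803.16
Base monthly escrow = $18,803.16 ÷ 12 = $1,566.93
Required reserve = 2 × $1,566.93 = $3,133.86
Excess over cushion: $3,884.14 − $3,133.86 = $750.28

$750.28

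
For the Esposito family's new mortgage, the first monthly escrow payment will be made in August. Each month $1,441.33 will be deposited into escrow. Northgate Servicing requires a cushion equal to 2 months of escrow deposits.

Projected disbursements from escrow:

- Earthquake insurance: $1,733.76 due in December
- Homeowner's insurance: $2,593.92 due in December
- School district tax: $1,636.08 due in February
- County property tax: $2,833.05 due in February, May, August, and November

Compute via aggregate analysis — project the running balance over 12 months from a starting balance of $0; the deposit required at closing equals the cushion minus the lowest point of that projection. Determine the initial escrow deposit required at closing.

$7,256.26

Cushion = 2 × $1,441.33 = $2,882.66
Trial balance (start $0, +$1,441.33 each month, − disbursements):
  Aug: +$1,441.33 − $2,833.05 → -$1,391.72
  Sep: +$1,441.33 → $49.61
  Oct: +$1,441.33 → $1,490.94
  Nov: +$1,441.33 − $2,833.05 → $99.22
  Dec: +$1,441.33 − $4,327.68 → -$2,787.13
  Jan: +$1,441.33 → -$1,345.80
  Feb: +$1,441.33 − $4,469.13 → -$4,373.60
  Mar: +$1,441.33 → -$2,932.27
  Apr: +$1,441.33 → -$1,490.94
  May: +$1,441.33 − $2,833.05 → -$2,882.66
  Jun: +$1,441.33 → -$1,441.33
  Jul: +$1,441.33 → $0.00
Lowest trial balance = -$4,373.60 (Feb)
Initial deposit = cushion − low point = $2,882.66 − (-$4,373.60) = $7,256.26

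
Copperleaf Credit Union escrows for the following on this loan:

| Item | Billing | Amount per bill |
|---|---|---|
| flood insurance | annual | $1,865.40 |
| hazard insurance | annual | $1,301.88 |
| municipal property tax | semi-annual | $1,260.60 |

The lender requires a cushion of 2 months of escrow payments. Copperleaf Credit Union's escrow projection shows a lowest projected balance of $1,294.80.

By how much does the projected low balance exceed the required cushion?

Flood insurance — $1,865.40
Hazard insurance — $1,301.88
Municipal property tax — $1,260.60 × 2 = $2,521.20
Yearly total = $5,688.48
Base monthly escrow = $5,688.48 ÷ 12 = $474.04
Cushion = 2 × $474.04 = $948.08
Excess over cushion: $1,294.80 − $948.08 = $346.72

$346.72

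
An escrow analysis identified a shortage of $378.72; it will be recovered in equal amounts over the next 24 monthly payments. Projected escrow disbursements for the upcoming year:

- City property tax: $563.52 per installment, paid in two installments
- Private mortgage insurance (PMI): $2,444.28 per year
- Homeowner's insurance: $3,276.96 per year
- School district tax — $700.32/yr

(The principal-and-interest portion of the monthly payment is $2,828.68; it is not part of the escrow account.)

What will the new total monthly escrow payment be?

$644.83

City property tax — $563.52 × 2 = $1,127.04 annually
Private mortgage insurance (PMI) — $2,444.28 annually
Homeowner's insurance — $3,276.96 annually
School district tax — $700.32 annually
Total annual escrow = $7,548.60
Base monthly escrow = $7,548.60 / 12 = $629.05
Shortage spread = $378.72 / 24 = $15.78/mo
Adjusted monthly = $629.05 + $15.78 = $644.83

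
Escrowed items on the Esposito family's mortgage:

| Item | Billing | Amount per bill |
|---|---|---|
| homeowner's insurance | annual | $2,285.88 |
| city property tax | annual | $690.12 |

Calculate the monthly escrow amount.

$248.00

Homeowner's insurance — $2,285.88 per year
City property tax — $690.12 per year
Combined annual = $2,285.88 + $690.12 = $2,976.00
Per month = $2,976.00 ÷ 12 = $248.00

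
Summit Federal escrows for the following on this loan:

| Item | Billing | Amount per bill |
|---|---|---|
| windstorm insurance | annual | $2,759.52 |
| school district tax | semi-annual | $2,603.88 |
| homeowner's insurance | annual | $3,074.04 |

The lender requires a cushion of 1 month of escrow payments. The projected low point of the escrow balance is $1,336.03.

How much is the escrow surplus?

Windstorm insurance = $2,759.52 per year
School district tax = $2,603.88 × 2 = $5,207.76 per year
Homeowner's insurance = $3,074.04 per year
Yearly total = $11,041.32
Per month = $11,041.32 / 12 = $920.11
Required cushion = 1 × $920.11 = $920.11
Surplus = $1,336.03 − $920.11 = $415.92

$415.92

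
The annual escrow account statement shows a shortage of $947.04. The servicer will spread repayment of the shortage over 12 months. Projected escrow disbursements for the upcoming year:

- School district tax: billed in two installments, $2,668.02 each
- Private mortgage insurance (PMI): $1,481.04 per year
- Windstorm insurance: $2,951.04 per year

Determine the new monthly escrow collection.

$892.93

School district tax = $2,668.02 × 2 = $5,336.04 per year
Private mortgage insurance (PMI) = $1,481.04 per year
Windstorm insurance = $2,951.04 per year
Total per year = $5,336.04 + $1,481.04 + $2,951.04 = $9,768.12
Per month = $9,768.12 ÷ 12 = $814.01
Shortage per month = $947.04 ÷ 12 = $78.92
Adjusted monthly = $814.01 + $78.92 = $892.93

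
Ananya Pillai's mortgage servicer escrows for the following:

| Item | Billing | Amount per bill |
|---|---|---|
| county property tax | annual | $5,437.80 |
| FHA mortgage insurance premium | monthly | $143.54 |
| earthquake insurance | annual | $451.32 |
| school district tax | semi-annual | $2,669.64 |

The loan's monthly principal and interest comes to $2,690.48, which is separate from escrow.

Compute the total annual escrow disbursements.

County property tax — $5,437.80 per year
FHA mortgage insurance premium — $143.54 × 12 = $1,722.48 per year
Earthquake insurance — $451.32 per year
School district tax — $2,669.64 × 2 = $5,339.28 per year
Yearly total = $5,437.80 + $1,722.48 + $451.32 + $5,339.28 = $12,950.88

$12,950.88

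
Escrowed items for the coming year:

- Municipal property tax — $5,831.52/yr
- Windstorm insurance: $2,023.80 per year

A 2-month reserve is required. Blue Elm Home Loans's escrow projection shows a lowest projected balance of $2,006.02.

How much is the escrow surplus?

$696.80

Municipal property tax = $5,831.52/yr
Windstorm insurance = $2,023.80/yr
Annual escrow total = $7,855.32
Monthly escrow = $7,855.32 / 12 = $654.61
Cushion = 2 × $654.61 = $1,309.22
Excess over cushion: $2,006.02 − $1,309.22 = $696.80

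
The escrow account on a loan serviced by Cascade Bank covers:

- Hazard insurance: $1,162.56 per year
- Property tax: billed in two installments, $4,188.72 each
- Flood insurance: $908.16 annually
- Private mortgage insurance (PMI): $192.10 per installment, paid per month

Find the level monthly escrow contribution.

$1,062.78

Hazard insurance = $1,162.56 per year
Property tax = $4,188.72 × 2 = $8,377.44 per year
Flood insurance = $908.16 per year
Private mortgage insurance (PMI) = $192.10 × 12 = $2,305.20 per year
Combined annual = $1,162.56 + $8,377.44 + $908.16 + $2,305.20 = $12,753.36
Base monthly escrow = $12,753.36 ÷ 12 = $1,062.78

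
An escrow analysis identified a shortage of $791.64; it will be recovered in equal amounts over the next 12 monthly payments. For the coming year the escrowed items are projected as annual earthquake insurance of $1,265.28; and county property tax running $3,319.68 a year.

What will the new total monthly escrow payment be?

Earthquake insurance — $1,265.28 per year
County property tax — $3,319.68 per year
Annual escrow total = $1,265.28 + $3,319.68 = $4,584.96
Monthly escrow = $4,584.96 / 12 = $382.08
Shortage per month = $791.64 / 12 = $65.97
Adjusted monthly = $382.08 + $65.97 = $448.05

$448.05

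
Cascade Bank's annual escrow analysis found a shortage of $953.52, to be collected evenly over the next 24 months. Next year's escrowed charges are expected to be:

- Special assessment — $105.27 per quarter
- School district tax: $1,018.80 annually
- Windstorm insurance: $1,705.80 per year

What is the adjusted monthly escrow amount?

$301.87

Special assessment = $105.27 × 4 = $421.08 per year
School district tax = $1,018.80 per year
Windstorm insurance = $1,705.80 per year
Total annual escrow = $421.08 + $1,018.80 + $1,705.80 = $3,145.68
Base monthly escrow = $3,145.68 ÷ 12 = $262.14
Shortage spread = $953.52 / 24 = $39.73/mo
New monthly escrow = $262.14 + $39.73 = $301.87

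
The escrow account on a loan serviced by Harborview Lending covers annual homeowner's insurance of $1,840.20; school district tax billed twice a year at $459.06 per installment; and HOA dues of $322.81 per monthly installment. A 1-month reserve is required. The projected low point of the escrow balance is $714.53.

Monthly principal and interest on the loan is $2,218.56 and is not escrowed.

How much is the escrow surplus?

Homeowner's insurance = $1,840.20/yr
School district tax = $459.06 × 2 = $918.12/yr
HOA dues = $322.81 × 12 = $3,873.72/yr
Total per year = $1,840.20 + $918.12 + $3,873.72 = $6,632.04
Monthly = $6,632.04 / 12 = $552.67
Required reserve = 1 × $552.67 = $552.67
Surplus = $714.53 − $552.67 = $161.86

$161.86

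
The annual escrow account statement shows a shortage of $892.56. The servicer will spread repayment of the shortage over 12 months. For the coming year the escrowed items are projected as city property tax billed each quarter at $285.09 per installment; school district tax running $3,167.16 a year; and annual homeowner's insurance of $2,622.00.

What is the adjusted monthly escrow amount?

$651.84

City property tax = $285.09 × 4 = $1,140.36
School district tax = $3,167.16
Homeowner's insurance = $2,622.00
Yearly total = $6,929.52
Base monthly escrow = $6,929.52 / 12 = $577.46
Shortage per month = $892.56 / 12 = $74.38
New monthly escrow = $577.46 + $74.38 = $651.84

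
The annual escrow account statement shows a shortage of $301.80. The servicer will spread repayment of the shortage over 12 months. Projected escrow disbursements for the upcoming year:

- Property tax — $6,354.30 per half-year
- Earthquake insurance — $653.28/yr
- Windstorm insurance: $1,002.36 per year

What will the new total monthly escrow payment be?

$1,222.17

Property tax — $6,354.30 × 2 = $12,708.60/yr
Earthquake insurance — $653.28/yr
Windstorm insurance — $1,002.36/yr
Total per year = $14,364.24
Per month = $14,364.24 ÷ 12 = $1,197.02
Shortage spread = $301.80 / 12 = $25.15/mo
Adjusted monthly = $1,197.02 + $25.15 = $1,222.17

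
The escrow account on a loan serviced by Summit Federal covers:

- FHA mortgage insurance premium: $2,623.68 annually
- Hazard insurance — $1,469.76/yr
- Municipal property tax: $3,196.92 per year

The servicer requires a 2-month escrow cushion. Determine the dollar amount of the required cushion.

$1,215.06

FHA mortgage insurance premium = $2,623.68
Hazard insurance = $1,469.76
Municipal property tax = $3,196.92
Annual escrow total = $2,623.68 + $1,469.76 + $3,196.92 = $7,290.36
Base monthly escrow = $7,290.36 ÷ 12 = $607.53
Reserve = 2 × $607.53 = $1,215.06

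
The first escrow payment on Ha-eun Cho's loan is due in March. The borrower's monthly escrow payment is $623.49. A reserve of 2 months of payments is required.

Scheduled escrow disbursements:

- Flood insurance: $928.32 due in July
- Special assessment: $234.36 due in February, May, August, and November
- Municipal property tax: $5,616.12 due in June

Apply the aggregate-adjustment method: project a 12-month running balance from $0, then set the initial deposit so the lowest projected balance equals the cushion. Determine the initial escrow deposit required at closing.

$4,908.33

Cushion = 2 × $623.49 = $1,246.98
Trial balance (start $0, +$623.49 each month, − disbursements):
  Mar: +$623.49 → $623.49
  Apr: +$623.49 → $1,246.98
  May: +$623.49 − $234.36 → $1,636.11
  Jun: +$623.49 − $5,616.12 → -$3,356.52
  Jul: +$623.49 − $928.32 → -$3,661.35
  Aug: +$623.49 − $234.36 → -$3,272.22
  Sep: +$623.49 → -$2,648.73
  Oct: +$623.49 → -$2,025.24
  Nov: +$623.49 − $234.36 → -$1,636.11
  Dec: +$623.49 → -$1,012.62
  Jan: +$623.49 → -$389.13
  Feb: +$623.49 − $234.36 → $0.00
Lowest trial balance = -$3,661.35 (Jul)
Initial deposit = cushion − low point = $1,246.98 − (-$3,661.35) = $4,908.33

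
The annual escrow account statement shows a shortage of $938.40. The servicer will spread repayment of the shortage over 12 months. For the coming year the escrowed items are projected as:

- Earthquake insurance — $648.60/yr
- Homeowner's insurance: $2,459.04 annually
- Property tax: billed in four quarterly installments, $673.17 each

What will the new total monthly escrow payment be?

Earthquake insurance = $648.60 per year
Homeowner's insurance = $2,459.04 per year
Property tax = $673.17 × 4 = $2,692.68 per year
Annual escrow total = $648.60 + $2,459.04 + $2,692.68 = $5,800.32
Base monthly escrow = $5,800.32 / 12 = $483.36
Shortage per month = $938.40 / 12 = $78.20
New monthly escrow = $483.36 + $78.20 = $561.56

$561.56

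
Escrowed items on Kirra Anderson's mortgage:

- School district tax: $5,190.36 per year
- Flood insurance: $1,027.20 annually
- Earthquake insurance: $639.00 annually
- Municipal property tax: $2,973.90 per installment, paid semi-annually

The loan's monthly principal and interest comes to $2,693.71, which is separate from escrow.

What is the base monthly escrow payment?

School district tax — $5,190.36 annually
Flood insurance — $1,027.20 annually
Earthquake insurance — $639.00 annually
Municipal property tax — $2,973.90 × 2 = $5,947.80 annually
Combined annual = $12,804.36
Monthly = $12,804.36 / 12 = $1,067.03

$1,067.03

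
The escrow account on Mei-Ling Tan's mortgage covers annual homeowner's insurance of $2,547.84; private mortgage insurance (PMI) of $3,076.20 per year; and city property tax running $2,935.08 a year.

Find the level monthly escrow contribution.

Homeowner's insurance — $2,547.84 annually
Private mortgage insurance (PMI) — $3,076.20 annually
City property tax — $2,935.08 annually
Yearly total = $8,559.12
Per month = $8,559.12 ÷ 12 = $713.26

$713.26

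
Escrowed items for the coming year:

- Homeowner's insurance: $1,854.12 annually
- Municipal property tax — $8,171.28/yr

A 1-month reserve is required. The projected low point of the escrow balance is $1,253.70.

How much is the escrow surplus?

$418.25

Homeowner's insurance: $1,854.12 annually
Municipal property tax: $8,171.28 annually
Combined annual = $1,854.12 + $8,171.28 = $10,025.40
Monthly escrow = $10,025.40 ÷ 12 = $835.45
Required cushion = 1 × $835.45 = $835.45
Surplus = $1,253.70 − $835.45 = $418.25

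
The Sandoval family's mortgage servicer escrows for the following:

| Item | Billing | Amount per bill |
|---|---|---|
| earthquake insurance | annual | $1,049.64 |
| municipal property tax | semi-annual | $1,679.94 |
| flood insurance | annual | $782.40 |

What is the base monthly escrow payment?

$432.66

Earthquake insurance — $1,049.64/yr
Municipal property tax — $1,679.94 × 2 = $3,359.88/yr
Flood insurance — $782.40/yr
Total per year = $1,049.64 + $3,359.88 + $782.40 = $5,191.92
Monthly escrow = $5,191.92 ÷ 12 = $432.66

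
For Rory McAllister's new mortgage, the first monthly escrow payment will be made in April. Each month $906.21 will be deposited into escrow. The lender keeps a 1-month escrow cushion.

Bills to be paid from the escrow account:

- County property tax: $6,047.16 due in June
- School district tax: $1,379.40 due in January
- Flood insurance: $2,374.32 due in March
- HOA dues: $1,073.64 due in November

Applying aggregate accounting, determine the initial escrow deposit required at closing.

Cushion = 1 × $906.21 = $906.21
Trial balance (start $0, +$906.21 each month, − disbursements):
  Apr: +$906.21 → $906.21
  May: +$906.21 → $1,812.42
  Jun: +$906.21 − $6,047.16 → -$3,328.53
  Jul: +$906.21 → -$2,422.32
  Aug: +$906.21 → -$1,516.11
  Sep: +$906.21 → -$609.90
  Oct: +$906.21 → $296.31
  Nov: +$906.21 − $1,073.64 → $128.88
  Dec: +$906.21 → $1,035.09
  Jan: +$906.21 − $1,379.40 → $561.90
  Feb: +$906.21 → $1,468.11
  Mar: +$906.21 − $2,374.32 → $0.00
Lowest trial balance = -$3,328.53 (Jun)
Initial deposit = cushion − low point = $906.21 − (-$3,328.53) = $4,234.74

$4,234.74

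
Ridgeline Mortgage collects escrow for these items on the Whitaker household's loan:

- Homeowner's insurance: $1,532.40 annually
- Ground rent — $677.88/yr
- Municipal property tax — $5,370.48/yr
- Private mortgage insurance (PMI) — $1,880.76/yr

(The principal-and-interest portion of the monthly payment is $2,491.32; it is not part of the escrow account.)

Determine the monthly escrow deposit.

Homeowner's insurance: $1,532.40/yr
Ground rent: $677.88/yr
Municipal property tax: $5,370.48/yr
Private mortgage insurance (PMI): $1,880.76/yr
Yearly total = $9,461.52
Per month = $9,461.52 ÷ 12 = $788.46

$788.46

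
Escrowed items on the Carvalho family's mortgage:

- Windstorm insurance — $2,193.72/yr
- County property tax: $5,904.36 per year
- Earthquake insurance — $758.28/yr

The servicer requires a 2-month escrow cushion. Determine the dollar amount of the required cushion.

Windstorm insurance = $2,193.72 annually
County property tax = $5,904.36 annually
Earthquake insurance = $758.28 annually
Total annual escrow = $8,856.36
Monthly escrow = $8,856.36 / 12 = $738.03
Reserve = 2 × $738.03 = $1,476.06

$1,476.06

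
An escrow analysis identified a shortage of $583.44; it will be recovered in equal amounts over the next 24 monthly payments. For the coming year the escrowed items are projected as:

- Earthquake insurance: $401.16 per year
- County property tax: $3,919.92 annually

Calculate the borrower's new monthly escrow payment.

$384.40

Earthquake insurance = $401.16 annually
County property tax = $3,919.92 annually
Annual escrow total = $4,321.08
Monthly = $4,321.08 / 12 = $360.09
Monthly shortage recovery: $583.44 / 24 = $24.31
Adjusted monthly = $360.09 + $24.31 = $384.40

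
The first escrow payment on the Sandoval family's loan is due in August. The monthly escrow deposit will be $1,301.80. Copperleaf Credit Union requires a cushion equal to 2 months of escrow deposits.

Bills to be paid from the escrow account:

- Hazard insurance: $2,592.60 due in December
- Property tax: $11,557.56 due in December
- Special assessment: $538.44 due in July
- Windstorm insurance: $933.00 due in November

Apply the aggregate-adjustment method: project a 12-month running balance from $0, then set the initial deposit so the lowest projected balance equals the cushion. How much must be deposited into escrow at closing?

$11,177.76

Cushion = 2 × $1,301.80 = $2,603.60
Trial balance (start $0, +$1,301.80 each month, − disbursements):
  Aug: +$1,301.80 → $1,301.80
  Sep: +$1,301.80 → $2,603.60
  Oct: +$1,301.80 → $3,905.40
  Nov: +$1,301.80 − $933.00 → $4,274.20
  Dec: +$1,301.80 − $14,150.16 → -$8,574.16
  Jan: +$1,301.80 → -$7,272.36
  Feb: +$1,301.80 → -$5,970.56
  Mar: +$1,301.80 → -$4,668.76
  Apr: +$1,301.80 → -$3,366.96
  May: +$1,301.80 → -$2,065.16
  Jun: +$1,301.80 → -$763.36
  Jul: +$1,301.80 − $538.44 → $0.00
Lowest trial balance = -$8,574.16 (Dec)
Initial deposit = cushion − low point = $2,603.60 − (-$8,574.16) = $11,177.76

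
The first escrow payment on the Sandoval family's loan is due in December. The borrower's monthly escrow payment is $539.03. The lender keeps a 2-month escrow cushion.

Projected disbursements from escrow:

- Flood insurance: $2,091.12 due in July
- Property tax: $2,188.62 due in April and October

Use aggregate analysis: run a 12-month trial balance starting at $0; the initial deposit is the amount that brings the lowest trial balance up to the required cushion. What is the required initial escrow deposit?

$1,617.09

Cushion = 2 × $539.03 = $1,078.06
Trial balance (start $0, +$539.03 each month, − disbursements):
  Dec: +$539.03 → $539.03
  Jan: +$539.03 → $1,078.06
  Feb: +$539.03 → $1,617.09
  Mar: +$539.03 → $2,156.12
  Apr: +$539.03 − $2,188.62 → $506.53
  May: +$539.03 → $1,045.56
  Jun: +$539.03 → $1,584.59
  Jul: +$539.03 − $2,091.12 → $32.50
  Aug: +$539.03 → $571.53
  Sep: +$539.03 → $1,110.56
  Oct: +$539.03 − $2,188.62 → -$539.03
  Nov: +$539.03 → $0.00
Lowest trial balance = -$539.03 (Oct)
Initial deposit = cushion − low point = $1,078.06 − (-$539.03) = $1,617.09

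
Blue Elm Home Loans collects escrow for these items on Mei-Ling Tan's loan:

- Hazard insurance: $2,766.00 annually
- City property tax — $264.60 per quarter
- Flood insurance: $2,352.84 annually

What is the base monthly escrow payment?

$514.77

Hazard insurance = $2,766.00 annually
City property tax = $264.60 × 4 = $1,058.40 annually
Flood insurance = $2,352.84 annually
Total annual escrow = $2,766.00 + $1,058.40 + $2,352.84 = $6,177.24
Per month = $6,177.24 / 12 = $514.77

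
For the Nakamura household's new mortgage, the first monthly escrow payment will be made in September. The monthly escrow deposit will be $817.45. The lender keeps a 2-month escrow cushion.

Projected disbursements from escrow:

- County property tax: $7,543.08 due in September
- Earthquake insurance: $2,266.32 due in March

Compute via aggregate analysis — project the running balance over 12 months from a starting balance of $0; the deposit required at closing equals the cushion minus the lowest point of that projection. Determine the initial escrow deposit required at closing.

Cushion = 2 × $817.45 = $1,634.90
Trial balance (start $0, +$817.45 each month, − disbursements):
  Sep: +$817.45 − $7,543.08 → -$6,725.63
  Oct: +$817.45 → -$5,908.18
  Nov: +$817.45 → -$5,090.73
  Dec: +$817.45 → -$4,273.28
  Jan: +$817.45 → -$3,455.83
  Feb: +$817.45 → -$2,638.38
  Mar: +$817.45 − $2,266.32 → -$4,087.25
  Apr: +$817.45 → -$3,269.80
  May: +$817.45 → -$2,452.35
  Jun: +$817.45 → -$1,634.90
  Jul: +$817.45 → -$817.45
  Aug: +$817.45 → $0.00
Lowest trial balance = -$6,725.63 (Sep)
Initial deposit = cushion − low point = $1,634.90 − (-$6,725.63) = $8,360.53

$8,360.53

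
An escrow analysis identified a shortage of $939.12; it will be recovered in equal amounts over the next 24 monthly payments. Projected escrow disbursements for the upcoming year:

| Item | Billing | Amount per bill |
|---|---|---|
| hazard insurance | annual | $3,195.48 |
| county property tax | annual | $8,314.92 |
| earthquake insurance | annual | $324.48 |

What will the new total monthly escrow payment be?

$1,025.37

Hazard insurance: $3,195.48
County property tax: $8,314.92
Earthquake insurance: $324.48
Combined annual = $11,834.88
Per month = $11,834.88 ÷ 12 = $986.24
Shortage per month = $939.12 ÷ 24 = $39.13
New monthly escrow = $986.24 + $39.13 = $1,025.37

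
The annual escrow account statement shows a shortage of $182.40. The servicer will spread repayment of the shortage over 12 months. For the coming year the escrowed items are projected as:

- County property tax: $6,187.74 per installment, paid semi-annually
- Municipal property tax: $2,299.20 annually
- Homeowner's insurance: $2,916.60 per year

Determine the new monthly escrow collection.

County property tax = $6,187.74 × 2 = $12,375.48 annually
Municipal property tax = $2,299.20 annually
Homeowner's insurance = $2,916.60 annually
Yearly total = $12,375.48 + $2,299.20 + $2,916.60 = $17,591.28
Monthly escrow = $17,591.28 / 12 = $1,465.94
Shortage spread = $182.40 ÷ 12 = $15.20/mo
New monthly escrow = $1,465.94 + $15.20 = $1,481.14

$1,481.14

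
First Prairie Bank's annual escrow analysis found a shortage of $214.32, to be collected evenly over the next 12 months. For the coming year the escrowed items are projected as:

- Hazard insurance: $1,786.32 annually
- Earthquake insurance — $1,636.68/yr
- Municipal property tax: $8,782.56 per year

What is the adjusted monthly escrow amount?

$1,034.99

Hazard insurance = $1,786.32 per year
Earthquake insurance = $1,636.68 per year
Municipal property tax = $8,782.56 per year
Total annual escrow = $12,205.56
Per month = $12,205.56 ÷ 12 = $1,017.13
Shortage per month = $214.32 / 12 = $17.86
Adjusted monthly = $1,017.13 + $17.86 = $1,034.99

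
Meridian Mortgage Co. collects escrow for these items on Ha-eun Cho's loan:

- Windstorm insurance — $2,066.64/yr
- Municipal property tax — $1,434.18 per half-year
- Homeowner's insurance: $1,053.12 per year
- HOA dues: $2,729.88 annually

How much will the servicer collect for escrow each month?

$726.50

Windstorm insurance: $2,066.64 annually
Municipal property tax: $1,434.18 × 2 = $2,868.36 annually
Homeowner's insurance: $1,053.12 annually
HOA dues: $2,729.88 annually
Total annual escrow = $2,066.64 + $2,868.36 + $1,053.12 + $2,729.88 = $8,718.00
Monthly escrow = $8,718.00 ÷ 12 = $726.50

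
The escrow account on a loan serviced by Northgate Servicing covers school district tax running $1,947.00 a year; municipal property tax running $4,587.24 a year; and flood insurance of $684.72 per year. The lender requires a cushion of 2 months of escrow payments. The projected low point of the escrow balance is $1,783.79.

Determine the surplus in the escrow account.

$580.63

School district tax: $1,947.00 per year
Municipal property tax: $4,587.24 per year
Flood insurance: $684.72 per year
Annual escrow total = $1,947.00 + $4,587.24 + $684.72 = $7,218.96
Base monthly escrow = $7,218.96 ÷ 12 = $601.58
Required reserve = 2 × $601.58 = $1,203.16
Excess over cushion: $1,783.79 − $1,203.16 = $580.63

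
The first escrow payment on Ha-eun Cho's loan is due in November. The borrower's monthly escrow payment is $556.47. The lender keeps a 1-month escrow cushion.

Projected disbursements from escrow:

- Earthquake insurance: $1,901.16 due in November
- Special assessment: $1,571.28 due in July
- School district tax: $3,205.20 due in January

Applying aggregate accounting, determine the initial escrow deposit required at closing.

$3,993.42

Cushion = 1 × $556.47 = $556.47
Trial balance (start $0, +$556.47 each month, − disbursements):
  Nov: +$556.47 − $1,901.16 → -$1,344.69
  Dec: +$556.47 → -$788.22
  Jan: +$556.47 − $3,205.20 → -$3,436.95
  Feb: +$556.47 → -$2,880.48
  Mar: +$556.47 → -$2,324.01
  Apr: +$556.47 → -$1,767.54
  May: +$556.47 → -$1,211.07
  Jun: +$556.47 → -$654.60
  Jul: +$556.47 − $1,571.28 → -$1,669.41
  Aug: +$556.47 → -$1,112.94
  Sep: +$556.47 → -$556.47
  Oct: +$556.47 → $0.00
Lowest trial balance = -$3,436.95 (Jan)
Initial deposit = cushion − low point = $556.47 − (-$3,436.95) = $3,993.42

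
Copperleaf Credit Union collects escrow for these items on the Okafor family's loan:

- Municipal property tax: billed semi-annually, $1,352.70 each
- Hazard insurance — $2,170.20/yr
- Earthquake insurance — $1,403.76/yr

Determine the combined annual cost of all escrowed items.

$6,279.36

Municipal property tax — $1,352.70 × 2 = $2,705.40
Hazard insurance — $2,170.20
Earthquake insurance — $1,403.76
Total annual escrow = $6,279.36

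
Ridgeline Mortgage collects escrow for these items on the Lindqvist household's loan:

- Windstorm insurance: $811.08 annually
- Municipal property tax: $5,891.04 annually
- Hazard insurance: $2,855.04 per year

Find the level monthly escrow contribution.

Windstorm insurance = $811.08/yr
Municipal property tax = $5,891.04/yr
Hazard insurance = $2,855.04/yr
Yearly total = $811.08 + $5,891.04 + $2,855.04 = $9,557.16
Base monthly escrow = $9,557.16 / 12 = $796.43

$796.43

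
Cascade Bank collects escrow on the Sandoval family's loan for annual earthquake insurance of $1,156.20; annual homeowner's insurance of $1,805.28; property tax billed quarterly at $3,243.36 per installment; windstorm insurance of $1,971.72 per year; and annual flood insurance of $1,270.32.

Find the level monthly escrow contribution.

Earthquake insurance = $1,156.20/yr
Homeowner's insurance = $1,805.28/yr
Property tax = $3,243.36 × 4 = $12,973.44/yr
Windstorm insurance = $1,971.72/yr
Flood insurance = $1,270.32/yr
Annual escrow total = $1,156.20 + $1,805.28 + $12,973.44 + $1,971.72 + $1,270.32 = $19,176.96
Monthly = $19,176.96 / 12 = $1,598.08

$1,598.08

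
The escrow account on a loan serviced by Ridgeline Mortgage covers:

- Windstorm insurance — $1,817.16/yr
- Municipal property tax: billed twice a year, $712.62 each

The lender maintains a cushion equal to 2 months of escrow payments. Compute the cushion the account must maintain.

Windstorm insurance — $1,817.16
Municipal property tax — $712.62 × 2 = $1,425.24
Annual escrow total = $1,817.16 + $1,425.24 = $3,242.40
Monthly escrow = $3,242.40 / 12 = $270.20
Required cushion = 2 × $270.20 = $540.40

$540.40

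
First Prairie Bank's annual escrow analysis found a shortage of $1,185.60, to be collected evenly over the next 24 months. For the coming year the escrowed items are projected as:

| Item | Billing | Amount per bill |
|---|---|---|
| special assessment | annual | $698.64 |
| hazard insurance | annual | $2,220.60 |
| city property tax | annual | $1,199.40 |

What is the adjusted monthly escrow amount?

$392.62

Special assessment = $698.64/yr
Hazard insurance = $2,220.60/yr
City property tax = $1,199.40/yr
Total per year = $698.64 + $2,220.60 + $1,199.40 = $4,118.64
Monthly escrow = $4,118.64 / 12 = $343.22
Shortage spread = $1,185.60 / 24 = $49.40/mo
Adjusted monthly = $343.22 + $49.40 = $392.62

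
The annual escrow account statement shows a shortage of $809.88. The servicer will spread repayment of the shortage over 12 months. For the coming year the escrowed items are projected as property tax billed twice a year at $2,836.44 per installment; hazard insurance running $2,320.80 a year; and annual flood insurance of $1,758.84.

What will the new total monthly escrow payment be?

Property tax: $2,836.44 × 2 = $5,672.88 annually
Hazard insurance: $2,320.80 annually
Flood insurance: $1,758.84 annually
Total per year = $5,672.88 + $2,320.80 + $1,758.84 = $9,752.52
Base monthly escrow = $9,752.52 / 12 = $812.71
Shortage per month = $809.88 ÷ 12 = $67.49
New monthly escrow = $812.71 + $67.49 = $880.20

$880.20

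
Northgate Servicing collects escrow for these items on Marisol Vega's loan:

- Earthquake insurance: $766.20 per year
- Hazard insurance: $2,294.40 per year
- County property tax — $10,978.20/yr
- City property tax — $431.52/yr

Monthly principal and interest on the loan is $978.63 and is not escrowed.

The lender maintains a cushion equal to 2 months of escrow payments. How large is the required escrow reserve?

Earthquake insurance — $766.20
Hazard insurance — $2,294.40
County property tax — $10,978.20
City property tax — $431.52
Yearly total = $766.20 + $2,294.40 + $10,978.20 + $431.52 = $14,470.32
Monthly = $14,470.32 ÷ 12 = $1,205.86
Cushion = 2 × $1,205.86 = $2,411.72

$2,411.72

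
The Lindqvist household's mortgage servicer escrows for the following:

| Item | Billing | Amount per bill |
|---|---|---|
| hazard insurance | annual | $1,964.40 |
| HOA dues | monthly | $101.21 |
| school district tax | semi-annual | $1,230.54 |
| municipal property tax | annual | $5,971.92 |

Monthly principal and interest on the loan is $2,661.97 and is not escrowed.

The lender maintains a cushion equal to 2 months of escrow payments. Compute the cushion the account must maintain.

Hazard insurance = $1,964.40 per year
HOA dues = $101.21 × 12 = $1,214.52 per year
School district tax = $1,230.54 × 2 = $2,461.08 per year
Municipal property tax = $5,971.92 per year
Annual escrow total = $11,611.92
Per month = $11,611.92 ÷ 12 = $967.66
Reserve = 2 × $967.66 = $1,935.32

$1,935.32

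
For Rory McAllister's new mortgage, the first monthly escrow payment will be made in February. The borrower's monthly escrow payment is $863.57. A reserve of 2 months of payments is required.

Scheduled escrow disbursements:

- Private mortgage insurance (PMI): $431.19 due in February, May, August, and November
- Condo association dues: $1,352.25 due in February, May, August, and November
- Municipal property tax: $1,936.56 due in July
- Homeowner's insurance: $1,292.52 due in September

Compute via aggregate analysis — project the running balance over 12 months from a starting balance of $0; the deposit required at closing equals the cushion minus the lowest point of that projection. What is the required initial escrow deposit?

Cushion = 2 × $863.57 = $1,727.14
Trial balance (start $0, +$863.57 each month, − disbursements):
  Feb: +$863.57 − $1,783.44 → -$919.87
  Mar: +$863.57 → -$56.30
  Apr: +$863.57 → $807.27
  May: +$863.57 − $1,783.44 → -$112.60
  Jun: +$863.57 → $750.97
  Jul: +$863.57 − $1,936.56 → -$322.02
  Aug: +$863.57 − $1,783.44 → -$1,241.89
  Sep: +$863.57 − $1,292.52 → -$1,670.84
  Oct: +$863.57 → -$807.27
  Nov: +$863.57 − $1,783.44 → -$1,727.14
  Dec: +$863.57 → -$863.57
  Jan: +$863.57 → $0.00
Lowest trial balance = -$1,727.14 (Nov)
Initial deposit = cushion − low point = $1,727.14 − (-$1,727.14) = $3,454.28

$3,454.28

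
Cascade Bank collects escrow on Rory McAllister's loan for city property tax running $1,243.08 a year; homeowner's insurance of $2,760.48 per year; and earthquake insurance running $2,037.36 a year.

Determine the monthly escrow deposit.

City property tax = $1,243.08 per year
Homeowner's insurance = $2,760.48 per year
Earthquake insurance = $2,037.36 per year
Combined annual = $6,040.92
Monthly = $6,040.92 / 12 = $503.41

$503.41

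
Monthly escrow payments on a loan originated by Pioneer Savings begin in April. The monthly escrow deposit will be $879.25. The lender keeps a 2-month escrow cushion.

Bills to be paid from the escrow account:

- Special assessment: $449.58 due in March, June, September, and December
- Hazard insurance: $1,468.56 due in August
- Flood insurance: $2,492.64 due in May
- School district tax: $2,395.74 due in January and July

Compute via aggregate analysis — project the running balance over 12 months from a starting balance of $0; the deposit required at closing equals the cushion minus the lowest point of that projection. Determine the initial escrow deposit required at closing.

Cushion = 2 × $879.25 = $1,758.50
Trial balance (start $0, +$879.25 each month, − disbursements):
  Apr: +$879.25 → $879.25
  May: +$879.25 − $2,492.64 → -$734.14
  Jun: +$879.25 − $449.58 → -$304.47
  Jul: +$879.25 − $2,395.74 → -$1,820.96
  Aug: +$879.25 − $1,468.56 → -$2,410.27
  Sep: +$879.25 − $449.58 → -$1,980.60
  Oct: +$879.25 → -$1,101.35
  Nov: +$879.25 → -$222.10
  Dec: +$879.25 − $449.58 → $207.57
  Jan: +$879.25 − $2,395.74 → -$1,308.92
  Feb: +$879.25 → -$429.67
  Mar: +$879.25 − $449.58 → $0.00
Lowest trial balance = -$2,410.27 (Aug)
Initial deposit = cushion − low point = $1,758.50 − (-$2,410.27) = $4,168.77

$4,168.77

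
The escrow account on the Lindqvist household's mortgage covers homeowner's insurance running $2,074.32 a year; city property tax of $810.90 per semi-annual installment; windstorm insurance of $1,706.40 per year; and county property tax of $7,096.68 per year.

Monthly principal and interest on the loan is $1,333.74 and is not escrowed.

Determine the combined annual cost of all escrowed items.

Homeowner's insurance = $2,074.32 annually
City property tax = $810.90 × 2 = $1,621.80 annually
Windstorm insurance = $1,706.40 annually
County property tax = $7,096.68 annually
Total annual escrow = $12,499.20

$12,499.20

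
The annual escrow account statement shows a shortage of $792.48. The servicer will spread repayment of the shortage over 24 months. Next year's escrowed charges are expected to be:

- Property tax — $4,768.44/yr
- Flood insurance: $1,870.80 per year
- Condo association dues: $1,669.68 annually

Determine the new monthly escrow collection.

Property tax = $4,768.44/yr
Flood insurance = $1,870.80/yr
Condo association dues = $1,669.68/yr
Combined annual = $4,768.44 + $1,870.80 + $1,669.68 = $8,308.92
Monthly = $8,308.92 ÷ 12 = $692.41
Monthly shortage recovery: $792.48 ÷ 24 = $33.02
Adjusted monthly = $692.41 + $33.02 = $725.43

$725.43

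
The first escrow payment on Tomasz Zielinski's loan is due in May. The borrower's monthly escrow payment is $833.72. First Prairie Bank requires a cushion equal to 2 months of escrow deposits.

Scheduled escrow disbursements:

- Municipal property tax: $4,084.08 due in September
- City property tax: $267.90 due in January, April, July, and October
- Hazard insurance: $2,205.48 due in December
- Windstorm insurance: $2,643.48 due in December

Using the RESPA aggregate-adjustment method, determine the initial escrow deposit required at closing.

$4,466.52

Cushion = 2 × $833.72 = $1,667.44
Trial balance (start $0, +$833.72 each month, − disbursements):
  May: +$833.72 → $833.72
  Jun: +$833.72 → $1,667.44
  Jul: +$833.72 − $267.90 → $2,233.26
  Aug: +$833.72 → $3,066.98
  Sep: +$833.72 − $4,084.08 → -$183.38
  Oct: +$833.72 − $267.90 → $382.44
  Nov: +$833.72 → $1,216.16
  Dec: +$833.72 − $4,848.96 → -$2,799.08
  Jan: +$833.72 − $267.90 → -$2,233.26
  Feb: +$833.72 → -$1,399.54
  Mar: +$833.72 → -$565.82
  Apr: +$833.72 − $267.90 → $0.00
Lowest trial balance = -$2,799.08 (Dec)
Initial deposit = cushion − low point = $1,667.44 − (-$2,799.08) = $4,466.52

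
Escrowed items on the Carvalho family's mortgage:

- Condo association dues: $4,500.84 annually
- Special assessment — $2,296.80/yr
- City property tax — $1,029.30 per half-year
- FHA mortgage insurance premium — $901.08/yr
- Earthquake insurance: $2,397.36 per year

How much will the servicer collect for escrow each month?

$1,012.89

Condo association dues = $4,500.84
Special assessment = $2,296.80
City property tax = $1,029.30 × 2 = $2,058.60
FHA mortgage insurance premium = $901.08
Earthquake insurance = $2,397.36
Total annual escrow = $4,500.84 + $2,296.80 + $2,058.60 + $901.08 + $2,397.36 = $12,154.68
Monthly = $12,154.68 / 12 = $1,012.89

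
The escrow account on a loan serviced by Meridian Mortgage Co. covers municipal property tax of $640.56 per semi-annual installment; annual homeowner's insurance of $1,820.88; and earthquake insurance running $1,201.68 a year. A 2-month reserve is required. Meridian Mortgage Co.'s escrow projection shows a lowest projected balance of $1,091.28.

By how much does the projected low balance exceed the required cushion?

$374.00

Municipal property tax = $640.56 × 2 = $1,281.12
Homeowner's insurance = $1,820.88
Earthquake insurance = $1,201.68
Annual escrow total = $1,281.12 + $1,820.88 + $1,201.68 = $4,303.68
Monthly escrow = $4,303.68 / 12 = $358.64
Required cushion = 2 × $358.64 = $717.28
Excess over cushion: $1,091.28 − $717.28 = $374.00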